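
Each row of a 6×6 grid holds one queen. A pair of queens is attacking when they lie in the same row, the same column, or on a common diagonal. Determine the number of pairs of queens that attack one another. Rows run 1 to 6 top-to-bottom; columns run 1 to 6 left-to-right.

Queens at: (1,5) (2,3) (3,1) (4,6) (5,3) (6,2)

Same column: (2,3)–(5,3) (column 3).
Same diagonal: (3,1)–(5,3) (|3−5| = |1−3| = 2); (5,3)–(6,2) (|5−6| = |3−2| = 1).
Total attacking pairs: 3.

3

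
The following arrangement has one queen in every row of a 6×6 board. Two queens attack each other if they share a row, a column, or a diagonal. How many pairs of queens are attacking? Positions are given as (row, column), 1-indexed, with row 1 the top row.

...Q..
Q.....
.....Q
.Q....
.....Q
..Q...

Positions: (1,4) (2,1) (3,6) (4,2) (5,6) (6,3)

3

Same column: (3,6)–(5,6) (column 6).
Same diagonal: (1,4)–(3,6) (|1−3| = |4−6| = 2); (3,6)–(6,3) (|3−6| = |6−3| = 3).
Total attacking pairs: 3.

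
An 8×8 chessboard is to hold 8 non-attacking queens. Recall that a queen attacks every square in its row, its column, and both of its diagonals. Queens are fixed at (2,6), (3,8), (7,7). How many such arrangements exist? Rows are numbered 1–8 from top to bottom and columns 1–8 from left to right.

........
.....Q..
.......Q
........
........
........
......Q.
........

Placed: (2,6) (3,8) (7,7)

Branch on row 1: col 2 → 1; col 3 → 1; col 4 → 0.
Sum: 1 + 1 + 0 = 2.

2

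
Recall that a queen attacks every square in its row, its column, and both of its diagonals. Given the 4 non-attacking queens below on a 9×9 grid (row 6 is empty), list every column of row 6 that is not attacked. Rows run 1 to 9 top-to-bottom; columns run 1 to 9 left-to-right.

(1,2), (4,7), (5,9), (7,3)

columns 1, 6

(1,2) attacks row 6 at column 2 and diagonals 7.
(4,7) attacks row 6 at column 7 and diagonals 5, 9.
(5,9) attacks row 6 at column 9 and diagonals 8.
(7,3) attacks row 6 at column 3 and diagonals 2, 4.
Attacked columns: {2, 3, 4, 5, 7, 8, 9}. Safe: {1, 6}.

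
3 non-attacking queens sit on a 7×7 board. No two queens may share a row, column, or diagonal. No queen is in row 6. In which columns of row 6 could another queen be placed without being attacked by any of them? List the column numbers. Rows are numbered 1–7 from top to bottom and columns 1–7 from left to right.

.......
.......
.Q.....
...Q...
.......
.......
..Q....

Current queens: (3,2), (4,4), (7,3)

(3,2) attacks row 6 at column 2 and diagonals 5.
(4,4) attacks row 6 at column 4 and diagonals 2, 6.
(7,3) attacks row 6 at column 3 and diagonals 2, 4.
Attacked columns: {2, 3, 4, 5, 6}. Safe: {1, 7}.

columns 1, 7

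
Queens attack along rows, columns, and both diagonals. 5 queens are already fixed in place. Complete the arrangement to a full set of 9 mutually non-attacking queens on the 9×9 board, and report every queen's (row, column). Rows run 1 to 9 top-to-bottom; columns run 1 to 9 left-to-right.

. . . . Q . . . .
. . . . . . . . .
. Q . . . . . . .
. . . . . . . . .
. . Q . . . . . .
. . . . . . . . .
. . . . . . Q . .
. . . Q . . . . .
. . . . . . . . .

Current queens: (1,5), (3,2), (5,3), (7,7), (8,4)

(1,5) (2,8) (3,2) (4,9) (5,3) (6,1) (7,7) (8,4) (9,6)

Row 2: attacked by (1,5)→{4,5,6}; (3,2)→{1,2,3}; (5,3)→{3,6}; (7,7)→{2,7}; (8,4)→{4}. Safe: 8, 9. Place at column 8.
Row 4: attacked by (1,5)→{2,5,8}; (2,8)→{6,8}; (3,2)→{1,2,3}; (5,3)→{2,3,4}; (7,7)→{4,7}; (8,4)→{4,8}. Safe: 9. Place at column 9.
Row 6: attacked by (1,5)→{5}; (2,8)→{4,8}; (3,2)→{2,5}; (4,9)→{7,9}; (5,3)→{2,3,4}; (7,7)→{6,7,8}; (8,4)→{2,4,6}. Safe: 1. Place at column 1.
Row 9: attacked by (1,5)→{5}; (2,8)→{1,8}; (3,2)→{2,8}; (4,9)→{4,9}; (5,3)→{3,7}; (6,1)→{1,4}; (7,7)→{5,7,9}; (8,4)→{3,4,5}. Safe: 6. Place at column 6.
Columns [5, 8, 2, 9, 3, 1, 7, 4, 6], r−c [-4, -6, 1, -5, 2, 5, 0, 4, 3], r+c [6, 10, 5, 13, 8, 7, 14, 12, 15] are all distinct, so no two queens attack.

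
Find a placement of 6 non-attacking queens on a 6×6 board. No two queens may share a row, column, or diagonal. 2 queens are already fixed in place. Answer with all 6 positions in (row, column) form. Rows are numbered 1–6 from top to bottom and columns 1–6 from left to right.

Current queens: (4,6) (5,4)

Row 1: attacked by (4,6)→{3,6}; (5,4)→{4}. Safe: 1, 2, 5. Place at column 5.
Row 2: attacked by (1,5)→{4,5,6}; (4,6)→{4,6}; (5,4)→{1,4}. Safe: 2, 3. Place at column 3.
Row 3: attacked by (1,5)→{3,5}; (2,3)→{2,3,4}; (4,6)→{5,6}; (5,4)→{2,4,6}. Safe: 1. Place at column 1.
Row 6: attacked by (1,5)→{5}; (2,3)→{3}; (3,1)→{1,4}; (4,6)→{4,6}; (5,4)→{3,4,5}. Safe: 2. Place at column 2.
Columns [5, 3, 1, 6, 4, 2], r−c [-4, -1, 2, -2, 1, 4], r+c [6, 5, 4, 10, 9, 8] are all distinct, so no two queens attack.

(1,5) (2,3) (3,1) (4,6) (5,4) (6,2)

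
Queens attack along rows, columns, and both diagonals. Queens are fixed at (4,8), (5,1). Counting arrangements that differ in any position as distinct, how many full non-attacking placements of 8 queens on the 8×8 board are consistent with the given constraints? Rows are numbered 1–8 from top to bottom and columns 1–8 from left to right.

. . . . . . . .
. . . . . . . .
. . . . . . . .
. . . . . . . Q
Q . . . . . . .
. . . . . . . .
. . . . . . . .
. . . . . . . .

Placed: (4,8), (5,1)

Branch on row 1: col 2 → 1; col 3 → 1; col 4 → 0; col 6 → 1; col 7 → 0.
Sum: 1 + 1 + 0 + 1 + 0 = 3.

3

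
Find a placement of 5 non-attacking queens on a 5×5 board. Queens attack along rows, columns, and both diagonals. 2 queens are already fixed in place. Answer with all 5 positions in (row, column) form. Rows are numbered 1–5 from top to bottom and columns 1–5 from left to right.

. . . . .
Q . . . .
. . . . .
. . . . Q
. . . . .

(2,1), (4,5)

Row 1: attacked by (2,1)→{1,2}; (4,5)→{2,5}. Safe: 3, 4. Place at column 4.
Row 3: attacked by (1,4)→{2,4}; (2,1)→{1,2}; (4,5)→{4,5}. Safe: 3. Place at column 3.
Row 5: attacked by (1,4)→{4}; (2,1)→{1,4}; (3,3)→{1,3,5}; (4,5)→{4,5}. Safe: 2. Place at column 2.
Columns [4, 1, 3, 5, 2], r−c [-3, 1, 0, -1, 3], r+c [5, 3, 6, 9, 7] are all distinct, so no two queens attack.

(1,4) (2,1) (3,3) (4,5) (5,2)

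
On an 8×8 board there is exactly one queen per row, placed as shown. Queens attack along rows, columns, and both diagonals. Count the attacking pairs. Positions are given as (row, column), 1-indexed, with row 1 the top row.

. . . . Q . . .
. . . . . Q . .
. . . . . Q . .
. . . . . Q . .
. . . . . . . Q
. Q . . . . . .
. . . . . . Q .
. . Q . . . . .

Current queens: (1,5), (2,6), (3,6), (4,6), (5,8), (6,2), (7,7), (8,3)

6

Same column: (2,6)–(3,6) (column 6); (2,6)–(4,6) (column 6); (3,6)–(4,6) (column 6).
Same diagonal: (1,5)–(2,6) (|1−2| = |5−6| = 1); (2,6)–(6,2) (|2−6| = |6−2| = 4); (3,6)–(5,8) (|3−5| = |6−8| = 2).
Total attacking pairs: 6.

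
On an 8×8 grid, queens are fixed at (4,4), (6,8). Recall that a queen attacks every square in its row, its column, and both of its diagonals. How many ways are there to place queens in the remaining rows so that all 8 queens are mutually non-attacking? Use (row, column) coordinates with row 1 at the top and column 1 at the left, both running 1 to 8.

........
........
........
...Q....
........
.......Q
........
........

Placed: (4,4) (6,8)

Branch on row 1: col 2 → 1; col 5 → 1; col 6 → 1.
Sum: 1 + 1 + 1 = 3.

3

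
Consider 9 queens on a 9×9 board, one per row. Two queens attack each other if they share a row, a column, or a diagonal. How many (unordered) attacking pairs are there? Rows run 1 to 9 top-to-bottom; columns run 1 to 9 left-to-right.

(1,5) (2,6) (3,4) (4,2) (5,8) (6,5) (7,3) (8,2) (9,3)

7

Same column: (1,5)–(6,5) (column 5); (4,2)–(8,2) (column 2); (7,3)–(9,3) (column 3).
Same diagonal: (1,5)–(2,6) (|1−2| = |5−6| = 1); (1,5)–(4,2) (|1−4| = |5−2| = 3); (7,3)–(8,2) (|7−8| = |3−2| = 1); (8,2)–(9,3) (|8−9| = |2−3| = 1).
Total attacking pairs: 7.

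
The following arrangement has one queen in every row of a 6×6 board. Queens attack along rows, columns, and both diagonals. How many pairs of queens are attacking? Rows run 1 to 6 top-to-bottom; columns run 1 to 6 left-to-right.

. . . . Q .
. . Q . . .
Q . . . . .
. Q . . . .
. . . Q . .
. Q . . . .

Same column: (4,2)–(6,2) (column 2).
Same diagonal: (1,5)–(4,2) (|1−4| = |5−2| = 3); (3,1)–(4,2) (|3−4| = |1−2| = 1).
Total attacking pairs: 3.

3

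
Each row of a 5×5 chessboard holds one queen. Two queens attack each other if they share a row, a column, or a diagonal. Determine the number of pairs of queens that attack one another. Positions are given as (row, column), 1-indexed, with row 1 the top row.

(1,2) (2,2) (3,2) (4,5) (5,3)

4

Same column: (1,2)–(2,2) (column 2); (1,2)–(3,2) (column 2); (2,2)–(3,2) (column 2).
Same diagonal: (1,2)–(4,5) (|1−4| = |2−5| = 3).
Total attacking pairs: 4.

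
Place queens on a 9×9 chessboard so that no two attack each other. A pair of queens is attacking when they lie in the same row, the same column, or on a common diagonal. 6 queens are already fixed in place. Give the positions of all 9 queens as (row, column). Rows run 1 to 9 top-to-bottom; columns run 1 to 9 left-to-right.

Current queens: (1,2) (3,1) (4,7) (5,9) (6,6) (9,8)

Row 2: attacked by (1,2)→{1,2,3}; (3,1)→{1,2}; (4,7)→{5,7,9}; (5,9)→{6,9}; (6,6)→{2,6}; (9,8)→{1,8}. Safe: 4. Place at column 4.
Row 7: attacked by (1,2)→{2,8}; (2,4)→{4,9}; (3,1)→{1,5}; (4,7)→{4,7}; (5,9)→{7,9}; (6,6)→{5,6,7}; (9,8)→{6,8}. Safe: 3. Place at column 3.
Row 8: attacked by (1,2)→{2,9}; (2,4)→{4}; (3,1)→{1,6}; (4,7)→{3,7}; (5,9)→{6,9}; (6,6)→{4,6,8}; (7,3)→{2,3,4}; (9,8)→{7,8,9}. Safe: 5. Place at column 5.
Columns [2, 4, 1, 7, 9, 6, 3, 5, 8], r−c [-1, -2, 2, -3, -4, 0, 4, 3, 1], r+c [3, 6, 4, 11, 14, 12, 10, 13, 17] are all distinct, so no two queens attack.

(1,2) (2,4) (3,1) (4,7) (5,9) (6,6) (7,3) (8,5) (9,8)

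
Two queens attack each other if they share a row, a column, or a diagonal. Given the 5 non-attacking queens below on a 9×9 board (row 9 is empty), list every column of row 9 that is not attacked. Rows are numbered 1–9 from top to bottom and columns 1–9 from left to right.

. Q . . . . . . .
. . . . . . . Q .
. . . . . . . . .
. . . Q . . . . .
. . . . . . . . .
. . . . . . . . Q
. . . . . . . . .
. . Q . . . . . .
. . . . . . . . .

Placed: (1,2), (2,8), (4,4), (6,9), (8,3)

columns 5, 7

(1,2) attacks row 9 at column 2.
(2,8) attacks row 9 at column 8 and diagonals 1.
(4,4) attacks row 9 at column 4 and diagonals 9.
(6,9) attacks row 9 at column 9 and diagonals 6.
(8,3) attacks row 9 at column 3 and diagonals 2, 4.
Attacked columns: {1, 2, 3, 4, 6, 8, 9}. Safe: {5, 7}.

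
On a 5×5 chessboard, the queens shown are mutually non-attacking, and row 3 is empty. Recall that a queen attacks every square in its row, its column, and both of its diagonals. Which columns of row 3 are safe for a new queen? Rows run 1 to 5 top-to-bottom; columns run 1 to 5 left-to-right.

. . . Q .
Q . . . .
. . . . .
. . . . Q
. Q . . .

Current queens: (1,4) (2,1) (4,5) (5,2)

columns 3

(1,4) attacks row 3 at column 4 and diagonals 2.
(2,1) attacks row 3 at column 1 and diagonals 2.
(4,5) attacks row 3 at column 5 and diagonals 4.
(5,2) attacks row 3 at column 2 and diagonals 4.
Attacked columns: {1, 2, 4, 5}. Safe: {3}.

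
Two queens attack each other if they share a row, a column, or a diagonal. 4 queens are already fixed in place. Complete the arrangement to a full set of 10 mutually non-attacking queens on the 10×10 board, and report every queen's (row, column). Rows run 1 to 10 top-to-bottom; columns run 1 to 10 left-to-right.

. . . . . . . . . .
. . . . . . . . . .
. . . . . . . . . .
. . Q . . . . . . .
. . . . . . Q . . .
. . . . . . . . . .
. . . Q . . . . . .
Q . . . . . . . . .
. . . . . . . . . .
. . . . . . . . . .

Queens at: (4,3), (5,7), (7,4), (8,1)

(1,2) (2,6) (3,10) (4,3) (5,7) (6,9) (7,4) (8,1) (9,5) (10,8)

Row 1: attacked by (4,3)→{3,6}; (5,7)→{3,7}; (7,4)→{4,10}; (8,1)→{1,8}. Safe: 2, 5, 9. Place at column 2.
Row 2: attacked by (1,2)→{1,2,3}; (4,3)→{1,3,5}; (5,7)→{4,7,10}; (7,4)→{4,9}; (8,1)→{1,7}. Safe: 6, 8. Place at column 6.
Row 3: attacked by (1,2)→{2,4}; (2,6)→{5,6,7}; (4,3)→{2,3,4}; (5,7)→{5,7,9}; (7,4)→{4,8}; (8,1)→{1,6}. Safe: 10. Place at column 10.
Row 6: attacked by (1,2)→{2,7}; (2,6)→{2,6,10}; (3,10)→{7,10}; (4,3)→{1,3,5}; (5,7)→{6,7,8}; (7,4)→{3,4,5}; (8,1)→{1,3}. Safe: 9. Place at column 9.
Row 9: attacked by (1,2)→{2,10}; (2,6)→{6}; (3,10)→{4,10}; (4,3)→{3,8}; (5,7)→{3,7}; (6,9)→{6,9}; (7,4)→{2,4,6}; (8,1)→{1,2}. Safe: 5. Place at column 5.
Row 10: attacked by (1,2)→{2}; (2,6)→{6}; (3,10)→{3,10}; (4,3)→{3,9}; (5,7)→{2,7}; (6,9)→{5,9}; (7,4)→{1,4,7}; (8,1)→{1,3}; (9,5)→{4,5,6}. Safe: 8. Place at column 8.
Columns [2, 6, 10, 3, 7, 9, 4, 1, 5, 8], r−c [-1, -4, -7, 1, -2, -3, 3, 7, 4, 2], r+c [3, 8, 13, 7, 12, 15, 11, 9, 14, 18] are all distinct, so no two queens attack.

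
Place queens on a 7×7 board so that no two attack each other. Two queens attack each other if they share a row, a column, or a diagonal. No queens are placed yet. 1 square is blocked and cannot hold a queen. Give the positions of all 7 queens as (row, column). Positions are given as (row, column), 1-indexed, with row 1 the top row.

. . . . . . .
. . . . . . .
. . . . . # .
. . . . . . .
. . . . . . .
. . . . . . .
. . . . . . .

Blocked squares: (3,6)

Row 1: Safe: 1, 2, 3, 4, 5, 6, 7. Place at column 3.
Row 2: attacked by (1,3)→{2,3,4}. Safe: 1, 5, 6, 7. Place at column 7.
Row 3: attacked by (1,3)→{1,3,5}; (2,7)→{6,7}. Blocked: 6. Safe: 2, 4. Place at column 2.
Row 4: attacked by (1,3)→{3,6}; (2,7)→{5,7}; (3,2)→{1,2,3}. Safe: 4. Place at column 4.
Row 5: attacked by (1,3)→{3,7}; (2,7)→{4,7}; (3,2)→{2,4}; (4,4)→{3,4,5}. Safe: 1, 6. Place at column 6.
Row 6: attacked by (1,3)→{3}; (2,7)→{3,7}; (3,2)→{2,5}; (4,4)→{2,4,6}; (5,6)→{5,6,7}. Safe: 1. Place at column 1.
Row 7: attacked by (1,3)→{3}; (2,7)→{2,7}; (3,2)→{2,6}; (4,4)→{1,4,7}; (5,6)→{4,6}; (6,1)→{1,2}. Safe: 5. Place at column 5.
Columns [3, 7, 2, 4, 6, 1, 5], r−c [-2, -5, 1, 0, -1, 5, 2], r+c [4, 9, 5, 8, 11, 7, 12] are all distinct, so no two queens attack.

(1,3) (2,7) (3,2) (4,4) (5,6) (6,1) (7,5)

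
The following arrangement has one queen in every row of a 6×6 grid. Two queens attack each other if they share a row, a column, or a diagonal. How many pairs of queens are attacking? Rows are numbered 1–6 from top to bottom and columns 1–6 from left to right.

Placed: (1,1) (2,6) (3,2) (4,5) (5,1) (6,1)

Same column: (1,1)–(5,1) (column 1); (1,1)–(6,1) (column 1); (5,1)–(6,1) (column 1).
Total attacking pairs: 3.

3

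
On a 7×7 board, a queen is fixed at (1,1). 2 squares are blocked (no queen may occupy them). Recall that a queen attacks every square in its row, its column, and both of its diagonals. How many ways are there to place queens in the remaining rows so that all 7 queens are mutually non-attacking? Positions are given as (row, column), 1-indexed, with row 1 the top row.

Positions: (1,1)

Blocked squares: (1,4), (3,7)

3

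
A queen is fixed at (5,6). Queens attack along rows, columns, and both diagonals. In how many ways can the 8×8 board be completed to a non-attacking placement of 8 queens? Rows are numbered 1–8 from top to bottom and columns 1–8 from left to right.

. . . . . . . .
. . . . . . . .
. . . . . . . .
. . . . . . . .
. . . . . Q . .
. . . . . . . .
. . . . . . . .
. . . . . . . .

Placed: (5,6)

Branch on row 1: col 1 → 0; col 3 → 2; col 4 → 6; col 5 → 0; col 7 → 3; col 8 → 1.
Sum: 0 + 2 + 6 + 0 + 3 + 1 = 12.

12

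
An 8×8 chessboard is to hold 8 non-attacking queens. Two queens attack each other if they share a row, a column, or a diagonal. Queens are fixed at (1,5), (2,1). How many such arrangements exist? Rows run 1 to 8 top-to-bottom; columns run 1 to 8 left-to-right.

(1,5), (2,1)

3

Branch on row 3: col 4 → 1; col 6 → 0; col 8 → 2.
Sum: 1 + 0 + 2 = 3.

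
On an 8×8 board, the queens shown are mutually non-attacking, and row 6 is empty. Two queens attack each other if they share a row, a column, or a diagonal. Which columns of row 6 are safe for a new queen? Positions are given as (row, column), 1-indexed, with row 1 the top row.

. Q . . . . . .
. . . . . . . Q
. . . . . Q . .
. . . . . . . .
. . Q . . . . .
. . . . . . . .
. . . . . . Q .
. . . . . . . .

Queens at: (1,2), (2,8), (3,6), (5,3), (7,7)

columns 1, 5

(1,2) attacks row 6 at column 2 and diagonals 7.
(2,8) attacks row 6 at column 8 and diagonals 4.
(3,6) attacks row 6 at column 6 and diagonals 3.
(5,3) attacks row 6 at column 3 and diagonals 2, 4.
(7,7) attacks row 6 at column 7 and diagonals 6, 8.
Attacked columns: {2, 3, 4, 6, 7, 8}. Safe: {1, 5}.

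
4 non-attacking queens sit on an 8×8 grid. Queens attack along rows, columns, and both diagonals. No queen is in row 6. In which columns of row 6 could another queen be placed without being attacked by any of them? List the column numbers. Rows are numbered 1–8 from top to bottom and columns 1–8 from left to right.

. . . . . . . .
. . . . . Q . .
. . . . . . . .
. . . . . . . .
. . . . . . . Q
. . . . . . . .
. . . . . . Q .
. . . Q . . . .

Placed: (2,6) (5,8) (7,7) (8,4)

(2,6) attacks row 6 at column 6 and diagonals 2.
(5,8) attacks row 6 at column 8 and diagonals 7.
(7,7) attacks row 6 at column 7 and diagonals 6, 8.
(8,4) attacks row 6 at column 4 and diagonals 2, 6.
Attacked columns: {2, 4, 6, 7, 8}. Safe: {1, 3, 5}.

columns 1, 3, 5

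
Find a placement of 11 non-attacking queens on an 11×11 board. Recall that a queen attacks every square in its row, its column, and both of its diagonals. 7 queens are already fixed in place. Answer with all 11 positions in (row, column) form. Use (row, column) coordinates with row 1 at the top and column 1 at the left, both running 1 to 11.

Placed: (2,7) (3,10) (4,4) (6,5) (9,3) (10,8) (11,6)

(1,2) (2,7) (3,10) (4,4) (5,1) (6,5) (7,9) (8,11) (9,3) (10,8) (11,6)

Row 1: attacked by (2,7)→{6,7,8}; (3,10)→{8,10}; (4,4)→{1,4,7}; (6,5)→{5,10}; (9,3)→{3,11}; (10,8)→{8}; (11,6)→{6}. Safe: 2, 9. Place at column 2.
Row 5: attacked by (1,2)→{2,6}; (2,7)→{4,7,10}; (3,10)→{8,10}; (4,4)→{3,4,5}; (6,5)→{4,5,6}; (9,3)→{3,7}; (10,8)→{3,8}; (11,6)→{6}. Safe: 1, 9, 11. Place at column 1.
Row 7: attacked by (1,2)→{2,8}; (2,7)→{2,7}; (3,10)→{6,10}; (4,4)→{1,4,7}; (5,1)→{1,3}; (6,5)→{4,5,6}; (9,3)→{1,3,5}; (10,8)→{5,8,11}; (11,6)→{2,6,10}. Safe: 9. Place at column 9.
Row 8: attacked by (1,2)→{2,9}; (2,7)→{1,7}; (3,10)→{5,10}; (4,4)→{4,8}; (5,1)→{1,4}; (6,5)→{3,5,7}; (7,9)→{8,9,10}; (9,3)→{2,3,4}; (10,8)→{6,8,10}; (11,6)→{3,6,9}. Safe: 11. Place at column 11.
Columns [2, 7, 10, 4, 1, 5, 9, 11, 3, 8, 6], r−c [-1, -5, -7, 0, 4, 1, -2, -3, 6, 2, 5], r+c [3, 9, 13, 8, 6, 11, 16, 19, 12, 18, 17] are all distinct, so no two queens attack.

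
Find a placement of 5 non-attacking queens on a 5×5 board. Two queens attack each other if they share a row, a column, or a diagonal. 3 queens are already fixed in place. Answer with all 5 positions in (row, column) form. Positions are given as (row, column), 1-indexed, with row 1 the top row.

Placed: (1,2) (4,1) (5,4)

(1,2) (2,5) (3,3) (4,1) (5,4)

Row 2: attacked by (1,2)→{1,2,3}; (4,1)→{1,3}; (5,4)→{1,4}. Safe: 5. Place at column 5.
Row 3: attacked by (1,2)→{2,4}; (2,5)→{4,5}; (4,1)→{1,2}; (5,4)→{2,4}. Safe: 3. Place at column 3.
Columns [2, 5, 3, 1, 4], r−c [-1, -3, 0, 3, 1], r+c [3, 7, 6, 5, 9] are all distinct, so no two queens attack.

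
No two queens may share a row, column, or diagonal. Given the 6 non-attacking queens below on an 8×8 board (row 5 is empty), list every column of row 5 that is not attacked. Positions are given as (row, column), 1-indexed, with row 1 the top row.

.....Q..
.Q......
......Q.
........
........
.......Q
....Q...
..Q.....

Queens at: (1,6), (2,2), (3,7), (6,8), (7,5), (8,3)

(1,6) attacks row 5 at column 6 and diagonals 2.
(2,2) attacks row 5 at column 2 and diagonals 5.
(3,7) attacks row 5 at column 7 and diagonals 5.
(6,8) attacks row 5 at column 8 and diagonals 7.
(7,5) attacks row 5 at column 5 and diagonals 3, 7.
(8,3) attacks row 5 at column 3 and diagonals 6.
Attacked columns: {2, 3, 5, 6, 7, 8}. Safe: {1, 4}.

columns 1, 4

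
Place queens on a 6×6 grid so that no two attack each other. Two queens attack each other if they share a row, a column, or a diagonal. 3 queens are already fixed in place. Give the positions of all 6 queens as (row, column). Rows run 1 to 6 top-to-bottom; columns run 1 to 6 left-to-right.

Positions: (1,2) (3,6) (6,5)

(1,2) (2,4) (3,6) (4,1) (5,3) (6,5)

Row 2: attacked by (1,2)→{1,2,3}; (3,6)→{5,6}; (6,5)→{1,5}. Safe: 4. Place at column 4.
Row 4: attacked by (1,2)→{2,5}; (2,4)→{2,4,6}; (3,6)→{5,6}; (6,5)→{3,5}. Safe: 1. Place at column 1.
Row 5: attacked by (1,2)→{2,6}; (2,4)→{1,4}; (3,6)→{4,6}; (4,1)→{1,2}; (6,5)→{4,5,6}. Safe: 3. Place at column 3.
Columns [2, 4, 6, 1, 3, 5], r−c [-1, -2, -3, 3, 2, 1], r+c [3, 6, 9, 5, 8, 11] are all distinct, so no two queens attack.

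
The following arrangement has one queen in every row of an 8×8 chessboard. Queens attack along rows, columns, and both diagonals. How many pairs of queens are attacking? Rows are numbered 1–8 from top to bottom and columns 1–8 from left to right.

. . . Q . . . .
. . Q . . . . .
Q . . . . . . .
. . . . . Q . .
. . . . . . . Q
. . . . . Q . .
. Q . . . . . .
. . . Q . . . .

Same column: (1,4)–(8,4) (column 4); (4,6)–(6,6) (column 6).
Same diagonal: (1,4)–(2,3) (|1−2| = |4−3| = 1); (1,4)–(5,8) (|1−5| = |4−8| = 4); (6,6)–(8,4) (|6−8| = |6−4| = 2).
Total attacking pairs: 5.

5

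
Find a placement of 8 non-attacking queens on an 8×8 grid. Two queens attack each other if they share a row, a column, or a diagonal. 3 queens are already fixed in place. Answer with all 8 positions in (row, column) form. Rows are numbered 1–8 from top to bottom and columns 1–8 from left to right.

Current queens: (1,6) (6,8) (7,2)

(1,6) (2,3) (3,1) (4,7) (5,5) (6,8) (7,2) (8,4)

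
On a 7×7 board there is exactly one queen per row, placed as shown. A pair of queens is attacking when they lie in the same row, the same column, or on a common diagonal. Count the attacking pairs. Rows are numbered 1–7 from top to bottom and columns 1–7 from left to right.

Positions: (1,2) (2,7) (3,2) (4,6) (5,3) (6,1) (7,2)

Same column: (1,2)–(3,2) (column 2); (1,2)–(7,2) (column 2); (3,2)–(7,2) (column 2).
Same diagonal: (2,7)–(7,2) (|2−7| = |7−2| = 5); (6,1)–(7,2) (|6−7| = |1−2| = 1).
Total attacking pairs: 5.

5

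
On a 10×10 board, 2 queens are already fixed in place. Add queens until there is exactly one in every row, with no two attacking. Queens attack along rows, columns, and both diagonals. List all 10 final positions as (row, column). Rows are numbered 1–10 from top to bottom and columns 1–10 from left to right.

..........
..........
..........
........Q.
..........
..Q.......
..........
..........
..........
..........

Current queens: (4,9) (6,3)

Row 1: attacked by (4,9)→{6,9}; (6,3)→{3,8}. Safe: 1, 2, 4, 5, 7, 10. Place at column 4.
Row 2: attacked by (1,4)→{3,4,5}; (4,9)→{7,9}; (6,3)→{3,7}. Safe: 1, 2, 6, 8, 10. Place at column 10.
Row 3: attacked by (1,4)→{2,4,6}; (2,10)→{9,10}; (4,9)→{8,9,10}; (6,3)→{3,6}. Safe: 1, 5, 7. Place at column 1.
Row 5: attacked by (1,4)→{4,8}; (2,10)→{7,10}; (3,1)→{1,3}; (4,9)→{8,9,10}; (6,3)→{2,3,4}. Safe: 5, 6. Place at column 6.
Row 7: attacked by (1,4)→{4,10}; (2,10)→{5,10}; (3,1)→{1,5}; (4,9)→{6,9}; (5,6)→{4,6,8}; (6,3)→{2,3,4}. Safe: 7. Place at column 7.
Row 8: attacked by (1,4)→{4}; (2,10)→{4,10}; (3,1)→{1,6}; (4,9)→{5,9}; (5,6)→{3,6,9}; (6,3)→{1,3,5}; (7,7)→{6,7,8}. Safe: 2. Place at column 2.
Row 9: attacked by (1,4)→{4}; (2,10)→{3,10}; (3,1)→{1,7}; (4,9)→{4,9}; (5,6)→{2,6,10}; (6,3)→{3,6}; (7,7)→{5,7,9}; (8,2)→{1,2,3}. Safe: 8. Place at column 8.
Row 10: attacked by (1,4)→{4}; (2,10)→{2,10}; (3,1)→{1,8}; (4,9)→{3,9}; (5,6)→{1,6}; (6,3)→{3,7}; (7,7)→{4,7,10}; (8,2)→{2,4}; (9,8)→{7,8,9}. Safe: 5. Place at column 5.
Columns [4, 10, 1, 9, 6, 3, 7, 2, 8, 5], r−c [-3, -8, 2, -5, -1, 3, 0, 6, 1, 5], r+c [5, 12, 4, 13, 11, 9, 14, 10, 17, 15] are all distinct, so no two queens attack.

(1,4) (2,10) (3,1) (4,9) (5,6) (6,3) (7,7) (8,2) (9,8) (10,5)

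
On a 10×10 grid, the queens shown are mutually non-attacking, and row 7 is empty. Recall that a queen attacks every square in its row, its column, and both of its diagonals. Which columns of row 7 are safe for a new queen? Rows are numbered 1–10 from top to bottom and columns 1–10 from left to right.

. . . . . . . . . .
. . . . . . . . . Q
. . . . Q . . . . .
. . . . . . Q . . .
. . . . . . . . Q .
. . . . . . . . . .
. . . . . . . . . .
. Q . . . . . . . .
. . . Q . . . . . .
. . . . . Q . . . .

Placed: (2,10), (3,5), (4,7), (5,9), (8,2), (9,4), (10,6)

(2,10) attacks row 7 at column 10 and diagonals 5.
(3,5) attacks row 7 at column 5 and diagonals 1, 9.
(4,7) attacks row 7 at column 7 and diagonals 4, 10.
(5,9) attacks row 7 at column 9 and diagonals 7.
(8,2) attacks row 7 at column 2 and diagonals 1, 3.
(9,4) attacks row 7 at column 4 and diagonals 2, 6.
(10,6) attacks row 7 at column 6 and diagonals 3, 9.
Attacked columns: {1, 2, 3, 4, 5, 6, 7, 9, 10}. Safe: {8}.

columns 8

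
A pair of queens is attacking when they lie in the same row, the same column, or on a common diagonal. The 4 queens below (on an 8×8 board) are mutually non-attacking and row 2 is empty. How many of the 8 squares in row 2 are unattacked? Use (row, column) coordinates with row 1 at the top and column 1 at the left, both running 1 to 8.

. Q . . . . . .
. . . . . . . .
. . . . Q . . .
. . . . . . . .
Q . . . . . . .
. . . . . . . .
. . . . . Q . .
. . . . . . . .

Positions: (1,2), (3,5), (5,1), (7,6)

2

(1,2) attacks row 2 at column 2 and diagonals 1, 3.
(3,5) attacks row 2 at column 5 and diagonals 4, 6.
(5,1) attacks row 2 at column 1 and diagonals 4.
(7,6) attacks row 2 at column 6 and diagonals 1.
Attacked columns: {1, 2, 3, 4, 5, 6}. Safe: {7, 8}.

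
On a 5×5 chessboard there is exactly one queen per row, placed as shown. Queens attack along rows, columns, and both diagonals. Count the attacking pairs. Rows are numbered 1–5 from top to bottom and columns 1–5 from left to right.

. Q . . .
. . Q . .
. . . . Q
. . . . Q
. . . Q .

Same column: (3,5)–(4,5) (column 5).
Same diagonal: (1,2)–(2,3) (|1−2| = |2−3| = 1); (1,2)–(4,5) (|1−4| = |2−5| = 3); (2,3)–(4,5) (|2−4| = |3−5| = 2); (4,5)–(5,4) (|4−5| = |5−4| = 1).
Total attacking pairs: 5.

5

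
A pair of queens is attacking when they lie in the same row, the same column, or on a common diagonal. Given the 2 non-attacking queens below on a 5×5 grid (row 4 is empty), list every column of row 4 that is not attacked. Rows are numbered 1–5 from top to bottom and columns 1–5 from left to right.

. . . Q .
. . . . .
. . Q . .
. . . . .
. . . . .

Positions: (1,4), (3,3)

columns 5

(1,4) attacks row 4 at column 4 and diagonals 1.
(3,3) attacks row 4 at column 3 and diagonals 2, 4.
Attacked columns: {1, 2, 3, 4}. Safe: {5}.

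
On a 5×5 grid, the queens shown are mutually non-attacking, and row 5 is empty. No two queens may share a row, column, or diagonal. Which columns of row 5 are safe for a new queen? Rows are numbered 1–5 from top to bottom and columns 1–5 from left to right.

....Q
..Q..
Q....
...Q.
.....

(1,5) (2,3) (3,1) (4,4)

columns 2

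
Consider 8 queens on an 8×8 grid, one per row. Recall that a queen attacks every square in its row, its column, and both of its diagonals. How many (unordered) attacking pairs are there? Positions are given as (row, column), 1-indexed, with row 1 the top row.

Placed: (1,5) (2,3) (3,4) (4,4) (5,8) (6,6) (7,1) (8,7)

4

Same column: (3,4)–(4,4) (column 4).
Same diagonal: (2,3)–(3,4) (|2−3| = |3−4| = 1); (4,4)–(6,6) (|4−6| = |4−6| = 2); (4,4)–(7,1) (|4−7| = |4−1| = 3).
Total attacking pairs: 4.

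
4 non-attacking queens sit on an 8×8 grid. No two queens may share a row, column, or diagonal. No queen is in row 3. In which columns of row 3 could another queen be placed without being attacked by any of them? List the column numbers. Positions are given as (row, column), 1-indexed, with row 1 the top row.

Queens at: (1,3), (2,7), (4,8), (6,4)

(1,3) attacks row 3 at column 3 and diagonals 1, 5.
(2,7) attacks row 3 at column 7 and diagonals 6, 8.
(4,8) attacks row 3 at column 8 and diagonals 7.
(6,4) attacks row 3 at column 4 and diagonals 1, 7.
Attacked columns: {1, 3, 4, 5, 6, 7, 8}. Safe: {2}.

columns 2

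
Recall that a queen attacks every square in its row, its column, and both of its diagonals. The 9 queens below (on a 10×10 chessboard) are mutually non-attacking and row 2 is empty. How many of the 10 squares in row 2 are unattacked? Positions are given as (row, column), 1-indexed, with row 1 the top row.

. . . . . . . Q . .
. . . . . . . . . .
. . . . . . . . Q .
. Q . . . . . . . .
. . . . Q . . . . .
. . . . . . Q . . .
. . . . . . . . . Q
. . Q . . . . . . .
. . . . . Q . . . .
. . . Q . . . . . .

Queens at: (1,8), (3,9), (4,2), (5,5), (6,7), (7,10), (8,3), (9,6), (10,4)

(1,8) attacks row 2 at column 8 and diagonals 7, 9.
(3,9) attacks row 2 at column 9 and diagonals 8, 10.
(4,2) attacks row 2 at column 2 and diagonals 4.
(5,5) attacks row 2 at column 5 and diagonals 2, 8.
(6,7) attacks row 2 at column 7 and diagonals 3.
(7,10) attacks row 2 at column 10 and diagonals 5.
(8,3) attacks row 2 at column 3 and diagonals 9.
(9,6) attacks row 2 at column 6.
(10,4) attacks row 2 at column 4.
Attacked columns: {2, 3, 4, 5, 6, 7, 8, 9, 10}. Safe: {1}.

1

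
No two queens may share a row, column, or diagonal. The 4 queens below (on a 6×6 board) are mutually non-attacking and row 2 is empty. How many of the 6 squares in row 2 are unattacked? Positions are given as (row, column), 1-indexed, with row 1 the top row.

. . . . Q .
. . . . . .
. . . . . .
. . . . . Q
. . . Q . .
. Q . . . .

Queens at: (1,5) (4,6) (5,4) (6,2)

(1,5) attacks row 2 at column 5 and diagonals 4, 6.
(4,6) attacks row 2 at column 6 and diagonals 4.
(5,4) attacks row 2 at column 4 and diagonals 1.
(6,2) attacks row 2 at column 2 and diagonals 6.
Attacked columns: {1, 2, 4, 5, 6}. Safe: {3}.

1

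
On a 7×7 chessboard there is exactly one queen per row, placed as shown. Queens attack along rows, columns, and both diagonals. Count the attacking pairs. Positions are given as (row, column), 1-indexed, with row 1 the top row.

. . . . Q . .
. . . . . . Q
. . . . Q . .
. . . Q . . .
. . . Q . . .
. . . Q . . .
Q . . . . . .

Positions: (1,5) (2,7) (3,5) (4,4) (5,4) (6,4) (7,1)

8

Same column: (1,5)–(3,5) (column 5); (4,4)–(5,4) (column 4); (4,4)–(6,4) (column 4); (5,4)–(6,4) (column 4).
Same diagonal: (2,7)–(5,4) (|2−5| = |7−4| = 3); (3,5)–(4,4) (|3−4| = |5−4| = 1); (3,5)–(7,1) (|3−7| = |5−1| = 4); (4,4)–(7,1) (|4−7| = |4−1| = 3).
Total attacking pairs: 8.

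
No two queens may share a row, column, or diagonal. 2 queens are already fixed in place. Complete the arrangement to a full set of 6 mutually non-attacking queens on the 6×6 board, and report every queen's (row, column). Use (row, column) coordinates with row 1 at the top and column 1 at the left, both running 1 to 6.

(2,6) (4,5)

(1,3) (2,6) (3,2) (4,5) (5,1) (6,4)

Row 1: attacked by (2,6)→{5,6}; (4,5)→{2,5}. Safe: 1, 3, 4. Place at column 3.
Row 3: attacked by (1,3)→{1,3,5}; (2,6)→{5,6}; (4,5)→{4,5,6}. Safe: 2. Place at column 2.
Row 5: attacked by (1,3)→{3}; (2,6)→{3,6}; (3,2)→{2,4}; (4,5)→{4,5,6}. Safe: 1. Place at column 1.
Row 6: attacked by (1,3)→{3}; (2,6)→{2,6}; (3,2)→{2,5}; (4,5)→{3,5}; (5,1)→{1,2}. Safe: 4. Place at column 4.
Columns [3, 6, 2, 5, 1, 4], r−c [-2, -4, 1, -1, 4, 2], r+c [4, 8, 5, 9, 6, 10] are all distinct, so no two queens attack.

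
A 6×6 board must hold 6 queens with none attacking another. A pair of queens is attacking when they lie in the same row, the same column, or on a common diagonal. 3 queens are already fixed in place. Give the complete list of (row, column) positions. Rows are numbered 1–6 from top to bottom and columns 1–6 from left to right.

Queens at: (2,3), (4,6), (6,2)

Row 1: attacked by (2,3)→{2,3,4}; (4,6)→{3,6}; (6,2)→{2}. Safe: 1, 5. Place at column 5.
Row 3: attacked by (1,5)→{3,5}; (2,3)→{2,3,4}; (4,6)→{5,6}; (6,2)→{2,5}. Safe: 1. Place at column 1.
Row 5: attacked by (1,5)→{1,5}; (2,3)→{3,6}; (3,1)→{1,3}; (4,6)→{5,6}; (6,2)→{1,2,3}. Safe: 4. Place at column 4.
Columns [5, 3, 1, 6, 4, 2], r−c [-4, -1, 2, -2, 1, 4], r+c [6, 5, 4, 10, 9, 8] are all distinct, so no two queens attack.

(1,5) (2,3) (3,1) (4,6) (5,4) (6,2)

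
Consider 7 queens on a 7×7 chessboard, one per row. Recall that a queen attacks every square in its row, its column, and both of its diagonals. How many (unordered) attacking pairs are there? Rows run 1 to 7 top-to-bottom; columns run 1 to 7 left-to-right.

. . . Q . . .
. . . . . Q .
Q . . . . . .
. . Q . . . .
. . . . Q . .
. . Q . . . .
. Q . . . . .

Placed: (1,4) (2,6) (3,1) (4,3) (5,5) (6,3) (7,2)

2

Same column: (4,3)–(6,3) (column 3).
Same diagonal: (6,3)–(7,2) (|6−7| = |3−2| = 1).
Total attacking pairs: 2.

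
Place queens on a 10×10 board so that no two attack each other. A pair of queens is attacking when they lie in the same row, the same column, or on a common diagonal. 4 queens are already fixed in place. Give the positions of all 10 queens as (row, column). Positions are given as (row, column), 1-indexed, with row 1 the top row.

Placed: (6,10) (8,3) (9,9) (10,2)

(1,7) (2,5) (3,1) (4,6) (5,4) (6,10) (7,8) (8,3) (9,9) (10,2)

Row 1: attacked by (6,10)→{5,10}; (8,3)→{3,10}; (9,9)→{1,9}; (10,2)→{2}. Safe: 4, 6, 7, 8. Place at column 7.
Row 2: attacked by (1,7)→{6,7,8}; (6,10)→{6,10}; (8,3)→{3,9}; (9,9)→{2,9}; (10,2)→{2,10}. Safe: 1, 4, 5. Place at column 5.
Row 3: attacked by (1,7)→{5,7,9}; (2,5)→{4,5,6}; (6,10)→{7,10}; (8,3)→{3,8}; (9,9)→{3,9}; (10,2)→{2,9}. Safe: 1. Place at column 1.
Row 4: attacked by (1,7)→{4,7,10}; (2,5)→{3,5,7}; (3,1)→{1,2}; (6,10)→{8,10}; (8,3)→{3,7}; (9,9)→{4,9}; (10,2)→{2,8}. Safe: 6. Place at column 6.
Row 5: attacked by (1,7)→{3,7}; (2,5)→{2,5,8}; (3,1)→{1,3}; (4,6)→{5,6,7}; (6,10)→{9,10}; (8,3)→{3,6}; (9,9)→{5,9}; (10,2)→{2,7}. Safe: 4. Place at column 4.
Row 7: attacked by (1,7)→{1,7}; (2,5)→{5,10}; (3,1)→{1,5}; (4,6)→{3,6,9}; (5,4)→{2,4,6}; (6,10)→{9,10}; (8,3)→{2,3,4}; (9,9)→{7,9}; (10,2)→{2,5}. Safe: 8. Place at column 8.
Columns [7, 5, 1, 6, 4, 10, 8, 3, 9, 2], r−c [-6, -3, 2, -2, 1, -4, -1, 5, 0, 8], r+c [8, 7, 4, 10, 9, 16, 15, 11, 18, 12] are all distinct, so no two queens attack.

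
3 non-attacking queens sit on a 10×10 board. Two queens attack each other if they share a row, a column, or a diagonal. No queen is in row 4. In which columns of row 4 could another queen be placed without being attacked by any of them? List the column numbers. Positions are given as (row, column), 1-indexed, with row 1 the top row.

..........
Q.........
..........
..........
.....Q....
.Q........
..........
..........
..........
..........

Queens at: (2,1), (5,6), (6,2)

columns 8, 9, 10

(2,1) attacks row 4 at column 1 and diagonals 3.
(5,6) attacks row 4 at column 6 and diagonals 5, 7.
(6,2) attacks row 4 at column 2 and diagonals 4.
Attacked columns: {1, 2, 3, 4, 5, 6, 7}. Safe: {8, 9, 10}.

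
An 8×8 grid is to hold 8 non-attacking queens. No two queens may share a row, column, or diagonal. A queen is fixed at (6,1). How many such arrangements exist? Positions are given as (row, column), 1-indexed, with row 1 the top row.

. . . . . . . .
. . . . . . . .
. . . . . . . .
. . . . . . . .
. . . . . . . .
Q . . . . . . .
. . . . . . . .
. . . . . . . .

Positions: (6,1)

Branch on row 1: col 2 → 1; col 3 → 4; col 4 → 4; col 5 → 4; col 7 → 3; col 8 → 0.
Sum: 1 + 4 + 4 + 4 + 3 + 0 = 16.

16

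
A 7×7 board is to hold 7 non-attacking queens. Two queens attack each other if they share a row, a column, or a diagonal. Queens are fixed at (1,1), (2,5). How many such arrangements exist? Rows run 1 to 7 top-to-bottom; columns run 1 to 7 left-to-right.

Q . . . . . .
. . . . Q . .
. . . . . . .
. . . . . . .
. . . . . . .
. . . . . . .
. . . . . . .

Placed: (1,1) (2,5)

1

Branch on row 3: col 2 → 1; col 7 → 0.
Sum: 1 + 0 = 1.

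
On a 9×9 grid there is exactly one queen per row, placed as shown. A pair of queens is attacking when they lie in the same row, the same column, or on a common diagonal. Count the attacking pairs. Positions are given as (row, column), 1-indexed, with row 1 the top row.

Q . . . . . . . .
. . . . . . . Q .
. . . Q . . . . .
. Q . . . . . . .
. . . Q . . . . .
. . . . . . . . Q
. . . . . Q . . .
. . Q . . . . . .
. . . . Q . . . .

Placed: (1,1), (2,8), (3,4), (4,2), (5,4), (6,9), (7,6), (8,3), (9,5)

2

Same column: (3,4)–(5,4) (column 4).
Same diagonal: (5,4)–(7,6) (|5−7| = |4−6| = 2).
Total attacking pairs: 2.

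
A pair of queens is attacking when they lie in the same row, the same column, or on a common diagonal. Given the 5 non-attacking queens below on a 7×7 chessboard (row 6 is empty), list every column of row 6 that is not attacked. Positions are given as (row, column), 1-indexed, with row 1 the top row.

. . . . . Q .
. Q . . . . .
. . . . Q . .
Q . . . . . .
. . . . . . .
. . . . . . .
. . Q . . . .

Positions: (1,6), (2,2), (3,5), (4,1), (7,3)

columns 7

(1,6) attacks row 6 at column 6 and diagonals 1.
(2,2) attacks row 6 at column 2 and diagonals 6.
(3,5) attacks row 6 at column 5 and diagonals 2.
(4,1) attacks row 6 at column 1 and diagonals 3.
(7,3) attacks row 6 at column 3 and diagonals 2, 4.
Attacked columns: {1, 2, 3, 4, 5, 6}. Safe: {7}.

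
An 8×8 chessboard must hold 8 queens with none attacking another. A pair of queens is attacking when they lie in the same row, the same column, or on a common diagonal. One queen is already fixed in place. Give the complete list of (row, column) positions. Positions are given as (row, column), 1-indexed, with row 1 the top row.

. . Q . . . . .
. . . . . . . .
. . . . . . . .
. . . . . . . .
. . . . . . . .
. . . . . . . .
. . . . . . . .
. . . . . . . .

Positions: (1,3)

(1,3) (2,6) (3,2) (4,7) (5,1) (6,4) (7,8) (8,5)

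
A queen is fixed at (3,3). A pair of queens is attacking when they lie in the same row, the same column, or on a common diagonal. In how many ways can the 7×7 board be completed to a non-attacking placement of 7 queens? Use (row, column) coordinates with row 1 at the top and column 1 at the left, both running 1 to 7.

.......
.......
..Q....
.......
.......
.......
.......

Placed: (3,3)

Branch on row 1: col 2 → 2; col 4 → 2; col 6 → 1; col 7 → 1.
Sum: 2 + 2 + 1 + 1 = 6.

6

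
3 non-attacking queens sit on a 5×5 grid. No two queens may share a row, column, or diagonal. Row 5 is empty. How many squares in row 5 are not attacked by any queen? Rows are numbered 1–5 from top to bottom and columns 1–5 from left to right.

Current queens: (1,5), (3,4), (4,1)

1

(1,5) attacks row 5 at column 5 and diagonals 1.
(3,4) attacks row 5 at column 4 and diagonals 2.
(4,1) attacks row 5 at column 1 and diagonals 2.
Attacked columns: {1, 2, 4, 5}. Safe: {3}.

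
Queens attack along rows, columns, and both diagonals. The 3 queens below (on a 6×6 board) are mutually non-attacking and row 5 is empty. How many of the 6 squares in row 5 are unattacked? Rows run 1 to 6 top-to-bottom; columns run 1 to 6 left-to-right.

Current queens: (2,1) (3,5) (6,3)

1

(2,1) attacks row 5 at column 1 and diagonals 4.
(3,5) attacks row 5 at column 5 and diagonals 3.
(6,3) attacks row 5 at column 3 and diagonals 2, 4.
Attacked columns: {1, 2, 3, 4, 5}. Safe: {6}.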